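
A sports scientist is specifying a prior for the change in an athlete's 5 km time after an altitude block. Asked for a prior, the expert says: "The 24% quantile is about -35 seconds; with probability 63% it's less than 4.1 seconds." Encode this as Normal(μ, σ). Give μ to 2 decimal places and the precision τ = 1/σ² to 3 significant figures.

μ = -8.40, τ = 0.000705

The p-quantile of Normal(μ,σ) is μ + z_p·σ, with z_{0.24} = -0.7063 and z_{0.63} = 0.3319.
Eliminate σ: μ = (z₂·x₁ − z₁·x₂)/(z₂ − z₁) = (0.3319·-35 − (-0.7063)·4.1)/1.038 = -8.40.
Then σ = (x₂ − x₁)/(z₂ − z₁) = (4.1 − -35)/1.038 = 37.66.
Precision τ = 1/σ² = 1/37.66² = 0.000705.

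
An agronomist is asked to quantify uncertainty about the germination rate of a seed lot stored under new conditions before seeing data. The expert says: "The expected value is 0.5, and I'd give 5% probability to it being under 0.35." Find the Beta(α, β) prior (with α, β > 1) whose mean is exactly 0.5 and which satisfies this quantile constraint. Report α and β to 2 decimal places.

α ≈ 14.59, β ≈ 14.59

With mean 0.5 fixed, write α = 0.5s, β = 0.5s where s = α+β.
Need P(θ < 0.35) = 0.05 under Beta(0.5s, 0.5s). Normal approximation: (q−m)/√(m(1−m)/s) ≈ z_{0.05} = -1.64, so s ≈ 0.5·0.5·(-1.64)²/(0.35−0.5)² = 30.1.
At s = 30.1: P(θ<0.35) ≈ 0.047. Adjusting to match 0.05 gives s ≈ 29.18.
So α = 0.5·29.18 ≈ 14.59, β = 0.5·29.18 ≈ 14.59.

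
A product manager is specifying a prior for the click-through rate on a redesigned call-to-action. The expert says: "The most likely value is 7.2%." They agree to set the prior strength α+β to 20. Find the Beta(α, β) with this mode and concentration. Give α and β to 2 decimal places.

α = 2.30, β = 17.70

For α,β > 1 the Beta mode is (α−1)/(α+β−2). With α+β = 20, the mode is (α−1)/18.
Set (α−1)/18 = 0.072 → α = 1 + 0.072·18 = 2.30.
β = 20 − α = 17.70.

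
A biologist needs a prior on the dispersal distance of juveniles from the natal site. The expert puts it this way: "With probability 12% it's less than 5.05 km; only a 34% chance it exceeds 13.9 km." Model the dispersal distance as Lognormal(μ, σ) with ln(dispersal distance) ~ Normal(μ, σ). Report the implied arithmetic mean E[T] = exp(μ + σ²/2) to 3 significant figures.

E[T] ≈ 13.1 km

If T ~ Lognormal(μ,σ) then ln T ~ Normal(μ,σ), so the p-quantile of ln T is μ + z_p·σ.
ln(5.05) = 1.619 and ln(13.9) = 2.632; z_{0.12} = -1.175, z_{0.66} = 0.4125.
σ = (2.632 − 1.619)/(0.4125 − (-1.175)) = 0.638.
μ = 1.619 − (-1.175)·0.638 = 2.369.
E[T] = exp(μ + σ²/2) = exp(2.369 + 0.2034) = 13.1 km.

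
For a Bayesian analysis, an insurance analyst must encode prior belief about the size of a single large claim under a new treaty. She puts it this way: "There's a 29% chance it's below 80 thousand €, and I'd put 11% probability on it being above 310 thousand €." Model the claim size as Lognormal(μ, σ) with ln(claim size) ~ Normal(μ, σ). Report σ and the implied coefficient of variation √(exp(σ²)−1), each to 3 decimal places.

If T ~ Lognormal(μ,σ) then ln T ~ Normal(μ,σ), so the p-quantile of ln T is μ + z_p·σ.
ln(80) = 4.382 and ln(310) = 5.737; z_{0.29} = -0.5534, z_{0.89} = 1.227.
σ = (5.737 − 4.382)/(1.227 − (-0.5534)) = 0.761.
μ = 4.382 − (-0.5534)·0.761 = 4.803.
CV = √(exp(σ²)−1) = √(exp(0.5791)−1) = 0.886.

σ ≈ 0.761, CV ≈ 0.886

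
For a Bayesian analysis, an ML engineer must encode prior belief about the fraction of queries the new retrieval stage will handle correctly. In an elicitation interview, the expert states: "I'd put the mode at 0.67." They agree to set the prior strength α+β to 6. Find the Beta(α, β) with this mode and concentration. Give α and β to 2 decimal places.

For α,β > 1 the Beta mode is (α−1)/(α+β−2). With α+β = 6, the mode is (α−1)/4.
Set (α−1)/4 = 0.67 → α = 1 + 0.67·4 = 3.68.
β = 6 − α = 2.32.

α = 3.68, β = 2.32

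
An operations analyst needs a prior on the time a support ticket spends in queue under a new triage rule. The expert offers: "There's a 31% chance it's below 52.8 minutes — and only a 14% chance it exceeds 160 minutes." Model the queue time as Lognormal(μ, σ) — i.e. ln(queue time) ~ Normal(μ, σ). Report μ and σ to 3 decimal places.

μ ≈ 4.315, σ ≈ 0.703

If T ~ Lognormal(μ,σ) then ln T ~ Normal(μ,σ), so the p-quantile of ln T is μ + z_p·σ.
ln(52.8) = 3.967 and ln(160) = 5.075; z_{0.31} = -0.4959, z_{0.86} = 1.08.
σ = (5.075 − 3.967)/(1.08 − (-0.4959)) = 0.703.
μ = 3.967 − (-0.4959)·0.703 = 4.315.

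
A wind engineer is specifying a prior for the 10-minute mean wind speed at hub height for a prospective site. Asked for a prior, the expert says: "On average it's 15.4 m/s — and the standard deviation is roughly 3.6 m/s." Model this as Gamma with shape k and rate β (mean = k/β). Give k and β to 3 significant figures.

k ≈ 18.3, β ≈ 1.19

For Gamma(k, rate β): mean = k/β, variance = k/β², so CV = 1/√k.
CV = SD/mean = 3.6/15.4 = 0.2338, hence k = 1/CV² = 18.3.
Then β = k/mean = 18.3/15.4 = 1.19.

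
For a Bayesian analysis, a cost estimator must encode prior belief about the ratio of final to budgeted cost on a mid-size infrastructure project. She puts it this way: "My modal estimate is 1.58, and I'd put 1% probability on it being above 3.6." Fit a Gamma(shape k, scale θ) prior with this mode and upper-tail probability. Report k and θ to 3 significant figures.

k ≈ 8.06, θ ≈ 0.224

Gamma(k,θ) with k>1 has mode (k−1)θ, so θ = 1.58/(k−1).
Need P(X < 3.6) = 0.99 with θ tied to k this way. Start at k = 2, θ = 1.58: P(X<3.6) ≈ 0.664.
Too low — raise k to concentrate. Iterating converges to k ≈ 8.06.
Then θ = 1.58/(8.06−1) ≈ 0.224.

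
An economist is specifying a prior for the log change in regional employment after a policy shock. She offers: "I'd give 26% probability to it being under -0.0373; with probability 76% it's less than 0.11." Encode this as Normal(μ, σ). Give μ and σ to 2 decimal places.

For Normal(μ,σ), the p-quantile is μ + z_p·σ. Here z_{0.26} = -0.6433, z_{0.76} = 0.7063.
So -0.0373 = μ − 0.6433σ and 0.11 = μ + 0.7063σ.
Subtracting: σ = (0.11 − -0.0373)/(0.7063 − (-0.6433)) = 0.11.
Then μ = -0.0373 − (-0.6433)·0.11 = 0.03.

μ = 0.03, σ = 0.11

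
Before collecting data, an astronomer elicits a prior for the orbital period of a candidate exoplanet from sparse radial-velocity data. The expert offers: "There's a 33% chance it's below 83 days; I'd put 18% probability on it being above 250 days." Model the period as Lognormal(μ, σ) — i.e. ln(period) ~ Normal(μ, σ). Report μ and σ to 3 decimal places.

If T ~ Lognormal(μ,σ) then ln T ~ Normal(μ,σ), so the p-quantile of ln T is μ + z_p·σ.
ln(83) = 4.419 and ln(250) = 5.521; z_{0.33} = -0.4399, z_{0.82} = 0.9154.
σ = (5.521 − 4.419)/(0.9154 − (-0.4399)) = 0.814.
μ = 4.419 − (-0.4399)·0.814 = 4.777.

μ ≈ 4.777, σ ≈ 0.814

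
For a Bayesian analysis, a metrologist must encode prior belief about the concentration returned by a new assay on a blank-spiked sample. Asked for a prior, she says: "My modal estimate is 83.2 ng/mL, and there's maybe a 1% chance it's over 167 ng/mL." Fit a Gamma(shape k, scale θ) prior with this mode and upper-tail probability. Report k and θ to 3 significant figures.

k ≈ 11.1, θ ≈ 8.23

Gamma(k,θ) with k>1 has mode (k−1)θ, so θ = 83.2/(k−1).
Need P(X < 167) = 0.99 with θ tied to k this way. Start at k = 2, θ = 83.2: P(X<167) ≈ 0.596.
Too low — raise k to concentrate. Iterating converges to k ≈ 11.1.
Then θ = 83.2/(11.1−1) ≈ 8.23.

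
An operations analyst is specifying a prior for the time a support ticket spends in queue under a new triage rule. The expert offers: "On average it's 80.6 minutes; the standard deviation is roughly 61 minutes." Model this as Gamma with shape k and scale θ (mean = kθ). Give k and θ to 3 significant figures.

k ≈ 1.75, θ ≈ 46.2

For Gamma(k, scale θ): mean = kθ, variance = kθ², so CV = 1/√k.
CV = SD/mean = 61/80.6 = 0.7568, hence k = 1/CV² = 1.75.
Then θ = mean/k = 80.6/1.75 = 46.2.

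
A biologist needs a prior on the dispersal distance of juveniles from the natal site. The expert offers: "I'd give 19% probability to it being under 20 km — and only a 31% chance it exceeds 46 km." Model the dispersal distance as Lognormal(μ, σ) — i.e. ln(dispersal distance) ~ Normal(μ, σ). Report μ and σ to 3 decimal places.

μ ≈ 3.528, σ ≈ 0.606

If T ~ Lognormal(μ,σ) then ln T ~ Normal(μ,σ), so the p-quantile of ln T is μ + z_p·σ.
ln(20) = 2.996 and ln(46) = 3.829; z_{0.19} = -0.8779, z_{0.69} = 0.4959.
σ = (3.829 − 2.996)/(0.4959 − (-0.8779)) = 0.606.
μ = 2.996 − (-0.8779)·0.606 = 3.528.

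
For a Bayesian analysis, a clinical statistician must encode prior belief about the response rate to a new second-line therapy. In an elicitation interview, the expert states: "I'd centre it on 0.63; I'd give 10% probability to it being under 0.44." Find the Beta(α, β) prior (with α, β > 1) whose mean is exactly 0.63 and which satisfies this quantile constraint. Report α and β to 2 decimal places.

α ≈ 6.82, β ≈ 4.01

With mean 0.63 fixed, write α = 0.63s, β = 0.37s where s = α+β.
Need P(θ < 0.44) = 0.1 under Beta(0.63s, 0.37s). Normal approximation: (q−m)/√(m(1−m)/s) ≈ z_{0.1} = -1.28, so s ≈ 0.63·0.37·(-1.28)²/(0.44−0.63)² = 10.6.
At s = 10.6: P(θ<0.44) ≈ 0.102. Adjusting to match 0.1 gives s ≈ 10.83.
So α = 0.63·10.83 ≈ 6.82, β = 0.37·10.83 ≈ 4.01.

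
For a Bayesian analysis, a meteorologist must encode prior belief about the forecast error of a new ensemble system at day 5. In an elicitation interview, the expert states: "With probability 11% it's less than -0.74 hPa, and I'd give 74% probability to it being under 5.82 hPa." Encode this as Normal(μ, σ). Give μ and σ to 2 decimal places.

μ = 3.56, σ = 3.51

For Normal(μ,σ), the p-quantile is μ + z_p·σ. Here z_{0.11} = -1.227, z_{0.74} = 0.6433.
So -0.74 = μ − 1.227σ and 5.82 = μ + 0.6433σ.
Subtracting: σ = (5.82 − -0.74)/(0.6433 − (-1.227)) = 3.51.
Then μ = -0.74 − (-1.227)·3.51 = 3.56.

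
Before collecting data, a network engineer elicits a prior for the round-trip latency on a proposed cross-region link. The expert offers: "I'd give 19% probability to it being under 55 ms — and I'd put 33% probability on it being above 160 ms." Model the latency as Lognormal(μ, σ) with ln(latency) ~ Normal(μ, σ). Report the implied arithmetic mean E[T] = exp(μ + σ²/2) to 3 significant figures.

If T ~ Lognormal(μ,σ) then ln T ~ Normal(μ,σ), so the p-quantile of ln T is μ + z_p·σ.
ln(55) = 4.007 and ln(160) = 5.075; z_{0.19} = -0.8779, z_{0.67} = 0.4399.
σ = (5.075 − 4.007)/(0.4399 − (-0.8779)) = 0.810.
μ = 4.007 − (-0.8779)·0.810 = 4.719.
E[T] = exp(μ + σ²/2) = exp(4.719 + 0.3283) = 156 ms.

E[T] ≈ 156 ms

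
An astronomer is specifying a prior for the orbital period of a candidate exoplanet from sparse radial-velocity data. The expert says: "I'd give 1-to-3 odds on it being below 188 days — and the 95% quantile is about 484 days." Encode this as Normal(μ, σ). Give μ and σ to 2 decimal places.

μ = 274.08, σ = 127.62

For Normal(μ,σ), the p-quantile is μ + z_p·σ. Here z_{0.25} = -0.6745, z_{0.95} = 1.645.
So 188 = μ − 0.6745σ and 484 = μ + 1.645σ.
Subtracting: σ = (484 − 188)/(1.645 − (-0.6745)) = 127.62.
Then μ = 188 − (-0.6745)·127.62 = 274.08.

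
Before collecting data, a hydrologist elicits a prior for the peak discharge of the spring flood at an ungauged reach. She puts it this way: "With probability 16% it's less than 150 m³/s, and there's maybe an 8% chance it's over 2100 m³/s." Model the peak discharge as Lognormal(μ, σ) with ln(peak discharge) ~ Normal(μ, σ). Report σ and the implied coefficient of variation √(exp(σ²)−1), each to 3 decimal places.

If T ~ Lognormal(μ,σ) then ln T ~ Normal(μ,σ), so the p-quantile of ln T is μ + z_p·σ.
ln(150) = 5.011 and ln(2100) = 7.65; z_{0.16} = -0.9945, z_{0.92} = 1.405.
σ = (7.65 − 5.011)/(1.405 − (-0.9945)) = 1.100.
μ = 5.011 − (-0.9945)·1.100 = 6.104.
CV = √(exp(σ²)−1) = √(exp(1.2096)−1) = 1.534.

σ ≈ 1.100, CV ≈ 1.534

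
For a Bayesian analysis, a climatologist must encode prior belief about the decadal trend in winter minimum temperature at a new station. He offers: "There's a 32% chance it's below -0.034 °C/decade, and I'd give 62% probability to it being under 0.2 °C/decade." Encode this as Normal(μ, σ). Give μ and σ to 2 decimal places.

μ = 0.11, σ = 0.30

The p-quantile of Normal(μ,σ) is μ + z_p·σ, with z_{0.32} = -0.4677 and z_{0.62} = 0.3055.
Eliminate σ: μ = (z₂·x₁ − z₁·x₂)/(z₂ − z₁) = (0.3055·-0.034 − (-0.4677)·0.2)/0.7732 = 0.11.
Then σ = (x₂ − x₁)/(z₂ − z₁) = (0.2 − -0.034)/0.7732 = 0.30.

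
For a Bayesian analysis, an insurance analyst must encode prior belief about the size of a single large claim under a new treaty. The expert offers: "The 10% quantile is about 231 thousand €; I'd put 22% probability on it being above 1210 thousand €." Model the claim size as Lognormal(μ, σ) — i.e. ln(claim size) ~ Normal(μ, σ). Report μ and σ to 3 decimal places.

If T ~ Lognormal(μ,σ) then ln T ~ Normal(μ,σ), so the p-quantile of ln T is μ + z_p·σ.
ln(231) = 5.442 and ln(1210) = 7.098; z_{0.1} = -1.282, z_{0.78} = 0.7722.
σ = (7.098 − 5.442)/(0.7722 − (-1.282)) = 0.806.
μ = 5.442 − (-1.282)·0.806 = 6.476.

μ ≈ 6.476, σ ≈ 0.806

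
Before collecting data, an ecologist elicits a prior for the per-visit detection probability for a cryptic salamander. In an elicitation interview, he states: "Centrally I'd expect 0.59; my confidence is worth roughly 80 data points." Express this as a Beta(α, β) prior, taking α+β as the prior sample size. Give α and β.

Under the effective-sample-size interpretation, Beta(α, β) has prior mean α/(α+β) and prior sample size α+β.
So α+β = 80 and α/(α+β) = 0.59, giving α = 0.59·80 = 47.2 and β = 80 − 47.2 = 32.8.

α = 47.2, β = 32.8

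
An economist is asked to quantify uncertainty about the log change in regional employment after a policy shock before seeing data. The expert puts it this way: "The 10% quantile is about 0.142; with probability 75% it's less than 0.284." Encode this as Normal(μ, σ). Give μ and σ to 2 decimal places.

The p-quantile of Normal(μ,σ) is μ + z_p·σ, with z_{0.1} = -1.282 and z_{0.75} = 0.6745.
Eliminate σ: μ = (z₂·x₁ − z₁·x₂)/(z₂ − z₁) = (0.6745·0.142 − (-1.282)·0.284)/1.956 = 0.24.
Then σ = (x₂ − x₁)/(z₂ − z₁) = (0.284 − 0.142)/1.956 = 0.07.

μ = 0.24, σ = 0.07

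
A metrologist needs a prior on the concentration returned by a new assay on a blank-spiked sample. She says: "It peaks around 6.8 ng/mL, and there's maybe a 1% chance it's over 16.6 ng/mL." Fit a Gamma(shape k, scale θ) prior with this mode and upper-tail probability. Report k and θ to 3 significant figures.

Gamma(k,θ) with k>1 has mode (k−1)θ, so θ = 6.8/(k−1).
Need P(X < 16.6) = 0.99 with θ tied to k this way. Start at k = 2, θ = 6.8: P(X<16.6) ≈ 0.700.
Too low — raise k to concentrate. Iterating converges to k ≈ 6.92.
Then θ = 6.8/(6.92−1) ≈ 1.15.

k ≈ 6.92, θ ≈ 1.15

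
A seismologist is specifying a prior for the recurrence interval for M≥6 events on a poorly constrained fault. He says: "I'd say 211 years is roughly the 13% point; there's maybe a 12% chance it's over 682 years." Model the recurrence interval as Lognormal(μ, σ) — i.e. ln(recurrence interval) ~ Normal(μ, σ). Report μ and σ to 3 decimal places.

If T ~ Lognormal(μ,σ) then ln T ~ Normal(μ,σ), so the p-quantile of ln T is μ + z_p·σ.
ln(211) = 5.352 and ln(682) = 6.525; z_{0.13} = -1.126, z_{0.88} = 1.175.
σ = (6.525 − 5.352)/(1.175 − (-1.126)) = 0.510.
μ = 5.352 − (-1.126)·0.510 = 5.926.

μ ≈ 5.926, σ ≈ 0.510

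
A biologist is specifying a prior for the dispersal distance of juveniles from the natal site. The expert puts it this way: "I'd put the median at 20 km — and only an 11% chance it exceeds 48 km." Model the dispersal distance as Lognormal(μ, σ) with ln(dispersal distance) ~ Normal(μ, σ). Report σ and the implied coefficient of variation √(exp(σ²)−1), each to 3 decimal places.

If T ~ Lognormal(μ,σ) then ln T ~ Normal(μ,σ), so the p-quantile of ln T is μ + z_p·σ.
ln(20) = 2.996 and ln(48) = 3.871; z_{0.5} = 0, z_{0.89} = 1.227.
σ = (3.871 − 2.996)/(1.227 − (0)) = 0.714.
μ = 2.996 − (0)·0.714 = 2.996.
CV = √(exp(σ²)−1) = √(exp(0.5095)−1) = 0.815.

σ ≈ 0.714, CV ≈ 0.815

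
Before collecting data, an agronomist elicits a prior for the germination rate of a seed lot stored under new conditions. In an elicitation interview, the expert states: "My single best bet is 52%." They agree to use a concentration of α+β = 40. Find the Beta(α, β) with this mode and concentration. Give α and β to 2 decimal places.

For α,β > 1 the Beta mode is (α−1)/(α+β−2). With α+β = 40, the mode is (α−1)/38.
Set (α−1)/38 = 0.52 → α = 1 + 0.52·38 = 20.76.
β = 40 − α = 19.24.

α = 20.76, β = 19.24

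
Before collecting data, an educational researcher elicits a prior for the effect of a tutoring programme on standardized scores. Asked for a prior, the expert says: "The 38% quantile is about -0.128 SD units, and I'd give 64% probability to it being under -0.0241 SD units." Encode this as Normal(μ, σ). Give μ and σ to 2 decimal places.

μ = -0.08, σ = 0.16

The p-quantile of Normal(μ,σ) is μ + z_p·σ, with z_{0.38} = -0.3055 and z_{0.64} = 0.3585.
Eliminate σ: μ = (z₂·x₁ − z₁·x₂)/(z₂ − z₁) = (0.3585·-0.128 − (-0.3055)·-0.0241)/0.6639 = -0.08.
Then σ = (x₂ − x₁)/(z₂ − z₁) = (-0.0241 − -0.128)/0.6639 = 0.16.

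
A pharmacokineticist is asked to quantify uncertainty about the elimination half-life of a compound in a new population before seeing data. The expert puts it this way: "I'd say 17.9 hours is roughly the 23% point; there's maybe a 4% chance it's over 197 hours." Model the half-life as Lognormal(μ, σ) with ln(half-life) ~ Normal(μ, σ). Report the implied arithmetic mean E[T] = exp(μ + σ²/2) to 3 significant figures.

If T ~ Lognormal(μ,σ) then ln T ~ Normal(μ,σ), so the p-quantile of ln T is μ + z_p·σ.
ln(17.9) = 2.885 and ln(197) = 5.283; z_{0.23} = -0.7388, z_{0.96} = 1.751.
σ = (5.283 − 2.885)/(1.751 − (-0.7388)) = 0.963.
μ = 2.885 − (-0.7388)·0.963 = 3.597.
E[T] = exp(μ + σ²/2) = exp(3.597 + 0.4641) = 58 hours.

E[T] ≈ 58 hours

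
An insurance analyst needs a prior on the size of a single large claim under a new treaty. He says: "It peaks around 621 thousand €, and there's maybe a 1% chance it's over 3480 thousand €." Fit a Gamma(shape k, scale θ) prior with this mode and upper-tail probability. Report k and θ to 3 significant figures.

Gamma(k,θ) with k>1 has mode (k−1)θ, so θ = 621/(k−1).
Need P(X < 3480) = 0.99 with θ tied to k this way. Start at k = 2, θ = 621: P(X<3480) ≈ 0.976.
Too low — raise k to concentrate. Iterating converges to k ≈ 2.27.
Then θ = 621/(2.27−1) ≈ 487.

k ≈ 2.27, θ ≈ 487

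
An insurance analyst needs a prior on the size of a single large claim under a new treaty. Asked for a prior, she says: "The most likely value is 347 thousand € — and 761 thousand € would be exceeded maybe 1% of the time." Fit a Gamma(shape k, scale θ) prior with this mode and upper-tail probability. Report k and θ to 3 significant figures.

k ≈ 8.82, θ ≈ 44.4

Gamma(k,θ) with k>1 has mode (k−1)θ, so θ = 347/(k−1).
Need P(X < 761) = 0.99 with θ tied to k this way. Start at k = 2, θ = 347: P(X<761) ≈ 0.644.
Too low — raise k to concentrate. Iterating converges to k ≈ 8.82.
Then θ = 347/(8.82−1) ≈ 44.4.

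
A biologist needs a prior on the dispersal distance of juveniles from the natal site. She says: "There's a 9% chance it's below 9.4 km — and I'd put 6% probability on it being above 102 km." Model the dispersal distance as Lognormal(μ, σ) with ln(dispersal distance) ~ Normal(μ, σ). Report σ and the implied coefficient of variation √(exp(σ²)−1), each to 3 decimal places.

σ ≈ 0.823, CV ≈ 0.985

If T ~ Lognormal(μ,σ) then ln T ~ Normal(μ,σ), so the p-quantile of ln T is μ + z_p·σ.
ln(9.4) = 2.241 and ln(102) = 4.625; z_{0.09} = -1.341, z_{0.94} = 1.555.
σ = (4.625 − 2.241)/(1.555 − (-1.341)) = 0.823.
μ = 2.241 − (-1.341)·0.823 = 3.345.
CV = √(exp(σ²)−1) = √(exp(0.6780)−1) = 0.985.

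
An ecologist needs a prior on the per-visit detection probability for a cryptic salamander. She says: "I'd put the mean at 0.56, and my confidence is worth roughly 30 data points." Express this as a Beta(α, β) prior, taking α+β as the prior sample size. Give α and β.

α = 16.8, β = 13.2

Under the effective-sample-size interpretation, Beta(α, β) has prior mean α/(α+β) and prior sample size α+β.
So α+β = 30 and α/(α+β) = 0.56, giving α = 0.56·30 = 16.8 and β = 30 − 16.8 = 13.2.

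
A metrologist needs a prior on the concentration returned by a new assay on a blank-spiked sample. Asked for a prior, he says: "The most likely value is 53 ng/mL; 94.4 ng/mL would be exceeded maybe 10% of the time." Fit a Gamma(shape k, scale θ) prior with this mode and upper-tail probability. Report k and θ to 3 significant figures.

k ≈ 6.71, θ ≈ 9.28

Gamma(k,θ) with k>1 has mode (k−1)θ, so θ = 53/(k−1).
Need P(X < 94.4) = 0.9 with θ tied to k this way. Start at k = 2, θ = 53: P(X<94.4) ≈ 0.532.
Too low — raise k to concentrate. Iterating converges to k ≈ 6.71.
Then θ = 53/(6.71−1) ≈ 9.28.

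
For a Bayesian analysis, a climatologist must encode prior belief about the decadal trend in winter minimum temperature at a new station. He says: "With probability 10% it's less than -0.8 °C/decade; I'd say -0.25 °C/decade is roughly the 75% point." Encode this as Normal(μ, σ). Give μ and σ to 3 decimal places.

μ = -0.440, σ = 0.281

The p-quantile of Normal(μ,σ) is μ + z_p·σ, with z_{0.1} = -1.282 and z_{0.75} = 0.6745.
Eliminate σ: μ = (z₂·x₁ − z₁·x₂)/(z₂ − z₁) = (0.6745·-0.8 − (-1.282)·-0.25)/1.956 = -0.440.
Then σ = (x₂ − x₁)/(z₂ − z₁) = (-0.25 − -0.8)/1.956 = 0.281.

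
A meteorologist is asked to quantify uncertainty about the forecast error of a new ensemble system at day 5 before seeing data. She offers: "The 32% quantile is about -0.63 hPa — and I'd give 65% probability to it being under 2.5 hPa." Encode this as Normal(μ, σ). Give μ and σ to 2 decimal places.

μ = 1.09, σ = 3.67

The p-quantile of Normal(μ,σ) is μ + z_p·σ, with z_{0.32} = -0.4677 and z_{0.65} = 0.3853.
Eliminate σ: μ = (z₂·x₁ − z₁·x₂)/(z₂ − z₁) = (0.3853·-0.63 − (-0.4677)·2.5)/0.853 = 1.09.
Then σ = (x₂ − x₁)/(z₂ − z₁) = (2.5 − -0.63)/0.853 = 3.67.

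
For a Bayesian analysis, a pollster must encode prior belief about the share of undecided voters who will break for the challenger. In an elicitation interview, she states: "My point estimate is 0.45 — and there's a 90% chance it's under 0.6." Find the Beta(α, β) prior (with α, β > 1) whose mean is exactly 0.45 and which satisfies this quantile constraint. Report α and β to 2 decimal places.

α ≈ 8.11, β ≈ 9.91

With mean 0.45 fixed, write α = 0.45s, β = 0.55s where s = α+β.
Need P(θ < 0.6) = 0.9 under Beta(0.45s, 0.55s). Normal approximation: (q−m)/√(m(1−m)/s) ≈ z_{0.9} = 1.28, so s ≈ 0.45·0.55·(1.28)²/(0.6−0.45)² = 18.1.
At s = 18.1: P(θ<0.6) ≈ 0.900. Adjusting to match 0.9 gives s ≈ 18.02.
So α = 0.45·18.02 ≈ 8.11, β = 0.55·18.02 ≈ 9.91.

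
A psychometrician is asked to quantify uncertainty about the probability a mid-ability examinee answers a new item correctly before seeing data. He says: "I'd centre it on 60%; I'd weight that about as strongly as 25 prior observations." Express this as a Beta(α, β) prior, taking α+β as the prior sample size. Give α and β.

Under the effective-sample-size interpretation, Beta(α, β) has prior mean α/(α+β) and prior sample size α+β.
So α+β = 25 and α/(α+β) = 0.6, giving α = 0.6·25 = 15 and β = 25 − 15 = 10.

α = 15, β = 10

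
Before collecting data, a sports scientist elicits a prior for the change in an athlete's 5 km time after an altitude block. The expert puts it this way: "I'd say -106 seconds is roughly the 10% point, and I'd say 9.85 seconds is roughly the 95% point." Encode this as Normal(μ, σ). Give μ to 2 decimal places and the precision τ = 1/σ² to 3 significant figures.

μ = -55.27, τ = 0.000638

For Normal(μ,σ), the p-quantile is μ + z_p·σ. Here z_{0.1} = -1.282, z_{0.95} = 1.645.
So -106 = μ − 1.282σ and 9.85 = μ + 1.645σ.
Subtracting: σ = (9.85 − -106)/(1.645 − (-1.282)) = 39.59.
Then μ = -106 − (-1.282)·39.59 = -55.27.
Precision τ = 1/σ² = 1/39.59² = 0.000638.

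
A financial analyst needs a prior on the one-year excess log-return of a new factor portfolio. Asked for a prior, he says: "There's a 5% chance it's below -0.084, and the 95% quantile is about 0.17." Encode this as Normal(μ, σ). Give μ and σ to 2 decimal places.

μ = 0.04, σ = 0.08

For Normal(μ,σ), the p-quantile is μ + z_p·σ. Here z_{0.05} = -1.645, z_{0.95} = 1.645.
So -0.084 = μ − 1.645σ and 0.17 = μ + 1.645σ.
Subtracting: σ = (0.17 − -0.084)/(1.645 − (-1.645)) = 0.08.
Then μ = -0.084 − (-1.645)·0.08 = 0.04.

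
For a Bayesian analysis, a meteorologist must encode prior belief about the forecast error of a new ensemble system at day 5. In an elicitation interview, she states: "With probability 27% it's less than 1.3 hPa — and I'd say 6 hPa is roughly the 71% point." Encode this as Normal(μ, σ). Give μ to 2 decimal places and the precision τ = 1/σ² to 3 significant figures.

For Normal(μ,σ), the p-quantile is μ + z_p·σ. Here z_{0.27} = -0.6128, z_{0.71} = 0.5534.
So 1.3 = μ − 0.6128σ and 6 = μ + 0.5534σ.
Subtracting: σ = (6 − 1.3)/(0.5534 − (-0.6128)) = 4.03.
Then μ = 1.3 − (-0.6128)·4.03 = 3.77.
Precision τ = 1/σ² = 1/4.03² = 0.0616.

μ = 3.77, τ = 0.0616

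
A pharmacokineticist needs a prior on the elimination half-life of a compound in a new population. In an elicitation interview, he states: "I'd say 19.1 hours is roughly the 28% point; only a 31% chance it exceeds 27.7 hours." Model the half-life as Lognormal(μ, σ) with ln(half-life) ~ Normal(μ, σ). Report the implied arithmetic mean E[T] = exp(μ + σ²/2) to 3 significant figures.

If T ~ Lognormal(μ,σ) then ln T ~ Normal(μ,σ), so the p-quantile of ln T is μ + z_p·σ.
ln(19.1) = 2.95 and ln(27.7) = 3.321; z_{0.28} = -0.5828, z_{0.69} = 0.4959.
σ = (3.321 − 2.95)/(0.4959 − (-0.5828)) = 0.345.
μ = 2.95 − (-0.5828)·0.345 = 3.151.
E[T] = exp(μ + σ²/2) = exp(3.151 + 0.0594) = 24.8 hours.

E[T] ≈ 24.8 hours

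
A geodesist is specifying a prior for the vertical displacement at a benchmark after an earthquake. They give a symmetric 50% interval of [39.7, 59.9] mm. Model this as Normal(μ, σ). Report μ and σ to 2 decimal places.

A symmetric 50% interval runs μ ± z·σ with z = 0.6745.
Half-width = 10.1, so σ = 10.1/0.6745 = 14.97.
μ is the interval midpoint, 49.80.

μ = 49.80, σ = 14.97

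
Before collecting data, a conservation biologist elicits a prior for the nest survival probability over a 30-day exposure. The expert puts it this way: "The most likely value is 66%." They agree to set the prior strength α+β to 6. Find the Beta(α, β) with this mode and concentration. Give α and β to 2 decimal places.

For α,β > 1 the Beta mode is (α−1)/(α+β−2). With α+β = 6, the mode is (α−1)/4.
Set (α−1)/4 = 0.66 → α = 1 + 0.66·4 = 3.64.
β = 6 − α = 2.36.

α = 3.64, β = 2.36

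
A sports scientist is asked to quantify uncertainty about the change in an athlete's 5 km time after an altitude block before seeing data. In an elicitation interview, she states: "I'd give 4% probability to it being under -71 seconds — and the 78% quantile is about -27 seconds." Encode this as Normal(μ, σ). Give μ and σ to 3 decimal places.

μ = -40.467, σ = 17.440

For Normal(μ,σ), the p-quantile is μ + z_p·σ. Here z_{0.04} = -1.751, z_{0.78} = 0.7722.
So -71 = μ − 1.751σ and -27 = μ + 0.7722σ.
Subtracting: σ = (-27 − -71)/(0.7722 − (-1.751)) = 17.440.
Then μ = -71 − (-1.751)·17.440 = -40.467.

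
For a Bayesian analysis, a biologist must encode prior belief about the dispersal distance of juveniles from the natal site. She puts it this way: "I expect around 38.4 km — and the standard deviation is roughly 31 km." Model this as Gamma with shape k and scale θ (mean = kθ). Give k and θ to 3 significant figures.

k ≈ 1.53, θ ≈ 25

For Gamma(k, scale θ): mean = kθ, variance = kθ², so CV = 1/√k.
CV = SD/mean = 31/38.4 = 0.8073, hence k = 1/CV² = 1.53.
Then θ = mean/k = 38.4/1.53 = 25.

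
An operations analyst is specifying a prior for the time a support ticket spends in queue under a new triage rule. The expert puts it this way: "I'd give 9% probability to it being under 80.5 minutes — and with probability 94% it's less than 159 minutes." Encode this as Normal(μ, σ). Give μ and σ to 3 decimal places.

For Normal(μ,σ), the p-quantile is μ + z_p·σ. Here z_{0.09} = -1.341, z_{0.94} = 1.555.
So 80.5 = μ − 1.341σ and 159 = μ + 1.555σ.
Subtracting: σ = (159 − 80.5)/(1.555 − (-1.341)) = 27.111.
Then μ = 80.5 − (-1.341)·27.111 = 116.849.

μ = 116.849, σ = 27.111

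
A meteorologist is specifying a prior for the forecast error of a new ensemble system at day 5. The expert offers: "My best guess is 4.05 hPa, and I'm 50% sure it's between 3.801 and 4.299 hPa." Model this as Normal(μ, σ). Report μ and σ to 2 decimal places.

A symmetric 50% interval runs μ ± z·σ with z = 0.6745.
Half-width = 0.249, so σ = 0.249/0.6745 = 0.37.
μ is the stated best guess, 4.05.

μ = 4.05, σ = 0.37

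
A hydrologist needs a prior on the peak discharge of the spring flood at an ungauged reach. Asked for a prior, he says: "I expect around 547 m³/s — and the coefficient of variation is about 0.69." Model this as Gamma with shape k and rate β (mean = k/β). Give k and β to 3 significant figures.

k ≈ 2.1, β ≈ 0.00384

For Gamma(k, rate β): mean = k/β, variance = k/β², so CV = 1/√k.
CV = 0.69, hence k = 1/CV² = 2.1.
Then β = k/mean = 2.1/547 = 0.00384.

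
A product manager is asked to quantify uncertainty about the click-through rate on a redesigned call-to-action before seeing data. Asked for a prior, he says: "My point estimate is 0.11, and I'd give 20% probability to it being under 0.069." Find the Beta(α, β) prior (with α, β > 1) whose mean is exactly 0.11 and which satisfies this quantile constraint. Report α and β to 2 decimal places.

α ≈ 4.70, β ≈ 38.01

With mean 0.11 fixed, write α = 0.11s, β = 0.89s where s = α+β.
Need P(θ < 0.069) = 0.2 under Beta(0.11s, 0.89s). Normal approximation: (q−m)/√(m(1−m)/s) ≈ z_{0.2} = -0.842, so s ≈ 0.11·0.89·(-0.842)²/(0.069−0.11)² = 41.3.
At s = 41.3: P(θ<0.069) ≈ 0.205. Adjusting to match 0.2 gives s ≈ 42.71.
So α = 0.11·42.71 ≈ 4.70, β = 0.89·42.71 ≈ 38.01.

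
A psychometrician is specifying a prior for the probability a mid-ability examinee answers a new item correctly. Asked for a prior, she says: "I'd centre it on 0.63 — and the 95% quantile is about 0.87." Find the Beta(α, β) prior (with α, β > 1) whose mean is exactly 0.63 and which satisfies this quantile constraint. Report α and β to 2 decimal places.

α ≈ 5.30, β ≈ 3.11

With mean 0.63 fixed, write α = 0.63s, β = 0.37s where s = α+β.
Need P(θ < 0.87) = 0.95 under Beta(0.63s, 0.37s). Normal approximation: (q−m)/√(m(1−m)/s) ≈ z_{0.95} = 1.64, so s ≈ 0.63·0.37·(1.64)²/(0.87−0.63)² = 10.9.
At s = 10.9: P(θ<0.87) ≈ 0.972. Adjusting to match 0.95 gives s ≈ 8.41.
So α = 0.63·8.41 ≈ 5.30, β = 0.37·8.41 ≈ 3.11.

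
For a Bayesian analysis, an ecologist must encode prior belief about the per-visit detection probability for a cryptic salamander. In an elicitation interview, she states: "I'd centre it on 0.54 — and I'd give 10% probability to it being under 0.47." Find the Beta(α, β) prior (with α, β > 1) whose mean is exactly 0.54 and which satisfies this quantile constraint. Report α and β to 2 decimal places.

With mean 0.54 fixed, write α = 0.54s, β = 0.46s where s = α+β.
Need P(θ < 0.47) = 0.1 under Beta(0.54s, 0.46s). Normal approximation: (q−m)/√(m(1−m)/s) ≈ z_{0.1} = -1.28, so s ≈ 0.54·0.46·(-1.28)²/(0.47−0.54)² = 83.3.
At s = 83.3: P(θ<0.47) ≈ 0.100. Adjusting to match 0.1 gives s ≈ 83.42.
So α = 0.54·83.42 ≈ 45.05, β = 0.46·83.42 ≈ 38.37.

α ≈ 45.05, β ≈ 38.37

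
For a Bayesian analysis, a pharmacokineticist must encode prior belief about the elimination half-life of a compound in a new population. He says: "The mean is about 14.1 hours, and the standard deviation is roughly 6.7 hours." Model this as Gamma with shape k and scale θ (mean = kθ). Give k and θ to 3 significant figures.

For Gamma(k, scale θ): mean = kθ, variance = kθ², so CV = 1/√k.
CV = SD/mean = 6.7/14.1 = 0.4752, hence k = 1/CV² = 4.43.
Then θ = mean/k = 14.1/4.43 = 3.18.

k ≈ 4.43, θ ≈ 3.18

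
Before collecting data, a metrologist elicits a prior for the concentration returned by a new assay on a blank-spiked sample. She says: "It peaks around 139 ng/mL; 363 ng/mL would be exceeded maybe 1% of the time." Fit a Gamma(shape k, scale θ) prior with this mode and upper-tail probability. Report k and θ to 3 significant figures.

k ≈ 6.05, θ ≈ 27.6

Gamma(k,θ) with k>1 has mode (k−1)θ, so θ = 139/(k−1).
Need P(X < 363) = 0.99 with θ tied to k this way. Start at k = 2, θ = 139: P(X<363) ≈ 0.735.
Too low — raise k to concentrate. Iterating converges to k ≈ 6.05.
Then θ = 139/(6.05−1) ≈ 27.6.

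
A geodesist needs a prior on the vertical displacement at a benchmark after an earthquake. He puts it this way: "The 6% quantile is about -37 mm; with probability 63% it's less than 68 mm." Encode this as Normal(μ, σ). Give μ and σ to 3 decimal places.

For Normal(μ,σ), the p-quantile is μ + z_p·σ. Here z_{0.06} = -1.555, z_{0.63} = 0.3319.
So -37 = μ − 1.555σ and 68 = μ + 0.3319σ.
Subtracting: σ = (68 − -37)/(0.3319 − (-1.555)) = 55.655.
Then μ = -37 − (-1.555)·55.655 = 49.531.

μ = 49.531, σ = 55.655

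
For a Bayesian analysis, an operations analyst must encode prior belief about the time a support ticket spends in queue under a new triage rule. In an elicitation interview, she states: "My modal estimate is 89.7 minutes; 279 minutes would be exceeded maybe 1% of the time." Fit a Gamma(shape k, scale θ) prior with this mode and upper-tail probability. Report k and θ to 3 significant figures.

Gamma(k,θ) with k>1 has mode (k−1)θ, so θ = 89.7/(k−1).
Need P(X < 279) = 0.99 with θ tied to k this way. Start at k = 2, θ = 89.7: P(X<279) ≈ 0.817.
Too low — raise k to concentrate. Iterating converges to k ≈ 4.47.
Then θ = 89.7/(4.47−1) ≈ 25.9.

k ≈ 4.47, θ ≈ 25.9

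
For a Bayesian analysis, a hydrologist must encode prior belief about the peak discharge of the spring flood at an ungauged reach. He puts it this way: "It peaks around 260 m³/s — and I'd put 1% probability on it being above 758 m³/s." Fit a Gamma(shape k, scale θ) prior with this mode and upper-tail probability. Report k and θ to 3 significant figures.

Gamma(k,θ) with k>1 has mode (k−1)θ, so θ = 260/(k−1).
Need P(X < 758) = 0.99 with θ tied to k this way. Start at k = 2, θ = 260: P(X<758) ≈ 0.788.
Too low — raise k to concentrate. Iterating converges to k ≈ 4.96.
Then θ = 260/(4.96−1) ≈ 65.7.

k ≈ 4.96, θ ≈ 65.7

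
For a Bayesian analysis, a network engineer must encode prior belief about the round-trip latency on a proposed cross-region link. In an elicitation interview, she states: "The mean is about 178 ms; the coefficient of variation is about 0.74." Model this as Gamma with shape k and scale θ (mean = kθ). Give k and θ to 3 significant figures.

k ≈ 1.83, θ ≈ 97.5

For Gamma(k, scale θ): mean = kθ, variance = kθ², so CV = 1/√k.
CV = 0.74, hence k = 1/CV² = 1.83.
Then θ = mean/k = 178/1.83 = 97.5.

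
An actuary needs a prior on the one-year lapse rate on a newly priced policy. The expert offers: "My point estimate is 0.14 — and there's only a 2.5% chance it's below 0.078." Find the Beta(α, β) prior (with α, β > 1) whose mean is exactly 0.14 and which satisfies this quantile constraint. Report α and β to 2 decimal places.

α ≈ 13.21, β ≈ 81.17

With mean 0.14 fixed, write α = 0.14s, β = 0.86s where s = α+β.
Need P(θ < 0.078) = 0.025 under Beta(0.14s, 0.86s). Normal approximation: (q−m)/√(m(1−m)/s) ≈ z_{0.025} = -1.96, so s ≈ 0.14·0.86·(-1.96)²/(0.078−0.14)² = 120.3.
At s = 120.3: P(θ<0.078) ≈ 0.013. Adjusting to match 0.025 gives s ≈ 94.39.
So α = 0.14·94.39 ≈ 13.21, β = 0.86·94.39 ≈ 81.17.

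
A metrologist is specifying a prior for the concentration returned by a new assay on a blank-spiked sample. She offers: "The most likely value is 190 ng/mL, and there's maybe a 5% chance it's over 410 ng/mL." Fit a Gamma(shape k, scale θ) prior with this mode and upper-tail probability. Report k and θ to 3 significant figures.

k ≈ 5.66, θ ≈ 40.8

Gamma(k,θ) with k>1 has mode (k−1)θ, so θ = 190/(k−1).
Need P(X < 410) = 0.95 with θ tied to k this way. Start at k = 2, θ = 190: P(X<410) ≈ 0.635.
Too low — raise k to concentrate. Iterating converges to k ≈ 5.66.
Then θ = 190/(5.66−1) ≈ 40.8.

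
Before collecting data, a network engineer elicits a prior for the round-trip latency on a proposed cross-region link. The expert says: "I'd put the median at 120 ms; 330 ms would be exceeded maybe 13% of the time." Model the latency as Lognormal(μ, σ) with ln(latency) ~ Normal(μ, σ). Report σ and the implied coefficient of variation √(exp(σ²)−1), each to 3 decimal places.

σ ≈ 0.898, CV ≈ 1.114

If T ~ Lognormal(μ,σ) then ln T ~ Normal(μ,σ), so the p-quantile of ln T is μ + z_p·σ.
ln(120) = 4.787 and ln(330) = 5.799; z_{0.5} = 0, z_{0.87} = 1.126.
σ = (5.799 − 4.787)/(1.126 − (0)) = 0.898.
μ = 4.787 − (0)·0.898 = 4.787.
CV = √(exp(σ²)−1) = √(exp(0.8066)−1) = 1.114.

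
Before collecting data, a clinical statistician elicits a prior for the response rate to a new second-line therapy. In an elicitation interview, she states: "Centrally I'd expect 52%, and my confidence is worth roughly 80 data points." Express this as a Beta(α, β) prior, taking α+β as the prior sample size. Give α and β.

α = 41.6, β = 38.4

Under the effective-sample-size interpretation, Beta(α, β) has prior mean α/(α+β) and prior sample size α+β.
So α+β = 80 and α/(α+β) = 0.52, giving α = 0.52·80 = 41.6 and β = 80 − 41.6 = 38.4.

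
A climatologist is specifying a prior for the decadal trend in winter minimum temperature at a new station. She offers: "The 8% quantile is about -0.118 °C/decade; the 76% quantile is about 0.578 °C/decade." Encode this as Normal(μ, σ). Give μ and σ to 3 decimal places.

μ = 0.345, σ = 0.330

For Normal(μ,σ), the p-quantile is μ + z_p·σ. Here z_{0.08} = -1.405, z_{0.76} = 0.7063.
So -0.118 = μ − 1.405σ and 0.578 = μ + 0.7063σ.
Subtracting: σ = (0.578 − -0.118)/(0.7063 − (-1.405)) = 0.330.
Then μ = -0.118 − (-1.405)·0.330 = 0.345.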